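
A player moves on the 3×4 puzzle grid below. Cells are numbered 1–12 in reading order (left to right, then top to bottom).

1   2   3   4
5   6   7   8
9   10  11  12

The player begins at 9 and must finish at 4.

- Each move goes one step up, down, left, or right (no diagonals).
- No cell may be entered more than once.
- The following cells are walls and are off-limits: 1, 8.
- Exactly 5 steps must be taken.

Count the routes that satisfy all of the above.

Need simple routes of exactly 5 moves from 9 to 4 (Manhattan distance 5, so 0 moves are spent on a detour and 0 undoing it).
Enumerating: 9 5 6 2 3 4 | 9 5 6 7 3 4 | 9 10 6 2 3 4 | 9 10 6 7 3 4 | 9 10 11 7 3 4.
That gives 5 routes.

5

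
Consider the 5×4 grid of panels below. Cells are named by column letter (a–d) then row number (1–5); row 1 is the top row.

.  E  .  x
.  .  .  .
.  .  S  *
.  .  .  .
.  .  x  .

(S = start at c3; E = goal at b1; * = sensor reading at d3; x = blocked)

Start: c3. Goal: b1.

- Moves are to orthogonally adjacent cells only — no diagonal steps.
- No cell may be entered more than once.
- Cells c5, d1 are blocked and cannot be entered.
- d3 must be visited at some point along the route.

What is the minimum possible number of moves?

Any route passes through d3 somewhere between c3 and b1. Summing Manhattan distances along the two legs (c3 → d3 → b1) gives a lower bound of 1 + 4 = 5 moves.
A route of 5 moves achieves this: c3 → d3 → d2 → c2 → c1 → b1.
Since 5 matches the lower bound, it is optimal.

5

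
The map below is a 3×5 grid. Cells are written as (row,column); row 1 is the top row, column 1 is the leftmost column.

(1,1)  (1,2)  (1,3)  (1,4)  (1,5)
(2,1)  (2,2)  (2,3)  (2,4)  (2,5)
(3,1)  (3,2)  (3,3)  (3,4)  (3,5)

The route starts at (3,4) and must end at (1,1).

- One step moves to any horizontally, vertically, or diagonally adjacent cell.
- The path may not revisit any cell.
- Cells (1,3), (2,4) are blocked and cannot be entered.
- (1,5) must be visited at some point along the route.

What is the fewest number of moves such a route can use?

6

Any route passes through (1,5) somewhere between (3,4) and (1,1). Summing Chebyshev distances along the two legs ((3,4) → (1,5) → (1,1)) gives a lower bound of 2 + 4 = 6 moves.
A route of 6 moves achieves this: (3,4) → (2,5) → (1,5) → (1,4) → (2,3) → (1,2) → (1,1).
Since 6 matches the lower bound, it is optimal.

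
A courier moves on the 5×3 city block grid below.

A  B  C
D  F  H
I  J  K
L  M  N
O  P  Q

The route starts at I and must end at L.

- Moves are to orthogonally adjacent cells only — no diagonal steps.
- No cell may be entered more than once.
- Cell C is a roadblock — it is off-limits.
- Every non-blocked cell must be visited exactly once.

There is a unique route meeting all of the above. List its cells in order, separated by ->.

Need to visit all 14 open cells exactly once, starting at I and ending at L.
Route from I: 2× up (reaching A), right to B, down to F, right to H, down to K, left to J, down to M, right to N, down to Q, 2× left (reaching O), up to L — 13 moves in all.
Check: all 14 open cells covered.

I -> D -> A -> B -> F -> H -> K -> J -> M -> N -> Q -> P -> O -> L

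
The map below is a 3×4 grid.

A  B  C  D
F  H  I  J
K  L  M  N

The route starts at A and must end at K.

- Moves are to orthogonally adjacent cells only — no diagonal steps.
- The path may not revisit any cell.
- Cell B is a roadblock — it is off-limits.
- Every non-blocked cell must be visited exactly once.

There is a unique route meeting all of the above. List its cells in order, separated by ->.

Need to visit all 11 open cells exactly once, starting at A and ending at K.
Cell N has only two open neighbours (J and M), so the path must pass straight through it: one of those is the cell it's entered from and the other is where it exits.
Route from A: down to F, 2× right (reaching I), up to C, right to D, 2× down (reaching N), 3× left (reaching K) — 10 moves in all.
Check: all 11 open cells covered.

A -> F -> H -> I -> C -> D -> J -> N -> M -> L -> K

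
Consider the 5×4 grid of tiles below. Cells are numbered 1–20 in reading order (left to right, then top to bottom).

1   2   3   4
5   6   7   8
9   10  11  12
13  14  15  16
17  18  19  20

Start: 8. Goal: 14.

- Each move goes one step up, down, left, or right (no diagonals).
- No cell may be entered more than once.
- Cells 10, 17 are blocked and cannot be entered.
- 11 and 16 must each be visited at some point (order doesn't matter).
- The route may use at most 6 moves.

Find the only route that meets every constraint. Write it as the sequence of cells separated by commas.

8, 7, 11, 12, 16, 15, 14

Any route must reach 11 and 16 and still end at 14 within 6 moves, so the order of the required stops is forced.
Route from 8: left 1 to 7, down 1 to 11, right 1 to 12, down 1 to 16, left 2 to 14 — 6 moves in all.
Check: all required cells visited; 6 ≤ 6 moves.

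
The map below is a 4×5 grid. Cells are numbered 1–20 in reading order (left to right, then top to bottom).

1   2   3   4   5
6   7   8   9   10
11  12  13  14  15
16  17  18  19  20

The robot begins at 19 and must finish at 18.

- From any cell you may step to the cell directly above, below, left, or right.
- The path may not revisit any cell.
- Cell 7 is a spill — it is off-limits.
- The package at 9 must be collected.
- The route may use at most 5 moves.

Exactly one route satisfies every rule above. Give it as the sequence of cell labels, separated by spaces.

19 14 9 8 13 18

Any route must reach 9 and still end at 18 within 5 moves, so the order of the required stops is forced.
Route from 19: up 2 to 9, left 1 to 8, down 2 to 18 — 5 moves in all.
Check: all required cells visited; 5 ≤ 5 moves.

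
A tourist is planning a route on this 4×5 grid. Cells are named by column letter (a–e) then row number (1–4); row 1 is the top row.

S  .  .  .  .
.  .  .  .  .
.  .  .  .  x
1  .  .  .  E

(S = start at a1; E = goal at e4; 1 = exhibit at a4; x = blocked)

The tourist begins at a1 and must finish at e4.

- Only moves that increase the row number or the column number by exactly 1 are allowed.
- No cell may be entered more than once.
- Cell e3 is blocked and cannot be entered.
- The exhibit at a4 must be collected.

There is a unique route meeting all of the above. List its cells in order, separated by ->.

Moves only go right or down, so the column and row indices never decrease.
Route from a1: 3× down (reaching a4), 4× right (reaching e4) — 7 moves in all.
Check: all required cells visited.

a1 -> a2 -> a3 -> a4 -> b4 -> c4 -> d4 -> e4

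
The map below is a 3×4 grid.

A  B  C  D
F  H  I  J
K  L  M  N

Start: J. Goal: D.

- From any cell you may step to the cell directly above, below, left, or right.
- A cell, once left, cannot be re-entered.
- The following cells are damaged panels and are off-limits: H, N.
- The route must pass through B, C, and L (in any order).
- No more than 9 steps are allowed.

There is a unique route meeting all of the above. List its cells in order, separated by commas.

J, I, M, L, K, F, A, B, C, D

Any route must reach B, C, and L and still end at D within 9 moves, so the order of the required stops is forced.
Route from J: left 1 to I, down 1 to M, left 2 to K, up 2 to A, right 3 to D — 9 moves in all.
Check: all required cells visited; 9 ≤ 9 moves.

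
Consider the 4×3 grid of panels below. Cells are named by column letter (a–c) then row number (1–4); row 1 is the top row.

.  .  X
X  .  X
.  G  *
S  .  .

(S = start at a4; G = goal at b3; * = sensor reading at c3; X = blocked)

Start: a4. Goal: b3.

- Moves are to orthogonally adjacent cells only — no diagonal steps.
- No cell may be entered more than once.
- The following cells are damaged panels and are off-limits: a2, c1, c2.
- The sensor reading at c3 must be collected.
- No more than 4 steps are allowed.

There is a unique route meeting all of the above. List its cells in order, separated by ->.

a4 -> b4 -> c4 -> c3 -> b3

The 4-move cap with required stops at c3 leaves no slack for detours.
Route from a4: right 2 to c4, up 1 to c3, left 1 to b3 — 4 moves in all.
Check: all required cells visited; 4 ≤ 4 moves.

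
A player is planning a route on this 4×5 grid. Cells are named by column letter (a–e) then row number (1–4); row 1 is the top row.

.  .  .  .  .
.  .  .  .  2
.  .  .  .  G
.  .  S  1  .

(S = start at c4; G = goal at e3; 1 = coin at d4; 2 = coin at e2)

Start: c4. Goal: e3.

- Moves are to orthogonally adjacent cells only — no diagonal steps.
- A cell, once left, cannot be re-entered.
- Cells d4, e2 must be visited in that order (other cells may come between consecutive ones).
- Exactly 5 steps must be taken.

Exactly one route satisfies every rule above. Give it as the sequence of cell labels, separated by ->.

c4 -> d4 -> d3 -> d2 -> e2 -> e3

The waypoints must appear in the order d4, e2, with no cell reused.
Route from c4: right 1 to d4, up 2 to d2, right 1 to e2, down 1 to e3 — 5 moves in all.
Check: order respected (1 at step 1, 2 at step 4); 5 moves as required.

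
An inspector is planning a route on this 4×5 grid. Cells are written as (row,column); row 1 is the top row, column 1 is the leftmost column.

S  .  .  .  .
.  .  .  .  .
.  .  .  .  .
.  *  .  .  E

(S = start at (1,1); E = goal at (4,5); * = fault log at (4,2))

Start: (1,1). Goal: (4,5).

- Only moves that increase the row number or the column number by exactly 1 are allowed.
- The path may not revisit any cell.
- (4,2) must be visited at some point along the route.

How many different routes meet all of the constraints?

4

A right/down-only route from (1,1) to (4,5) makes exactly 3 down-moves and 4 right-moves in some order.
With no other constraints that would be C(7,3) = 35 routes.
Split at (4,2) and multiply the segment counts: (1,1)→(4,2): 4; (4,2)→(4,5): 1; product = 4.
That gives 4 routes.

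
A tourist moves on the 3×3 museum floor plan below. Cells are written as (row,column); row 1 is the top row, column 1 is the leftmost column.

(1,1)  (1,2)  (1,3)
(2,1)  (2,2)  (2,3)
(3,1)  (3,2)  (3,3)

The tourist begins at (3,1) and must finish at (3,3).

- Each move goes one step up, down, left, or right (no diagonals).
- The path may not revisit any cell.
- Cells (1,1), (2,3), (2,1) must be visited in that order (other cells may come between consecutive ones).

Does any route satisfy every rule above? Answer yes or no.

no

Ignoring the required order, 4 revisit-free routes from (3,1) to (3,3) pass through all of (1,1), (2,3), and (2,1); the waypoint orders that occur are (2,1) → (1,1) → (2,3) (4) — never (1,1) → (2,3) → (2,1).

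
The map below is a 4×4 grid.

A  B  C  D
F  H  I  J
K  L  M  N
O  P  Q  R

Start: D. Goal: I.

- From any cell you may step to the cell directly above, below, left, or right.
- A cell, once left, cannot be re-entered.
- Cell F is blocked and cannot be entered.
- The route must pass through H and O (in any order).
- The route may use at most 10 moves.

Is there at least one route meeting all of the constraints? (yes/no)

yes

One route that works: D → J → N → R → Q → P → O → K → L → H → I.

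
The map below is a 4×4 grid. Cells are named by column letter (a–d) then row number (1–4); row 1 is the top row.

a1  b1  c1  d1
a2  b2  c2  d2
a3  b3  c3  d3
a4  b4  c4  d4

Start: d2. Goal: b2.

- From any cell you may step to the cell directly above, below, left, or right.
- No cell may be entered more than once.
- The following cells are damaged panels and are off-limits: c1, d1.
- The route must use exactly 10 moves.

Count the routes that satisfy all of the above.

Need simple routes of exactly 10 moves from d2 to b2 (Manhattan distance 2, so 4 moves are spent on a detour and 4 undoing it).
Branch systematically from the start, pruning whenever the remaining move budget drops below the Manhattan distance to b2 or differs from it in parity. Grouping the completions by first move — via d3: 8; via c2: 6 — and summing: 8 + 6 = 14.
That gives 14 routes.

14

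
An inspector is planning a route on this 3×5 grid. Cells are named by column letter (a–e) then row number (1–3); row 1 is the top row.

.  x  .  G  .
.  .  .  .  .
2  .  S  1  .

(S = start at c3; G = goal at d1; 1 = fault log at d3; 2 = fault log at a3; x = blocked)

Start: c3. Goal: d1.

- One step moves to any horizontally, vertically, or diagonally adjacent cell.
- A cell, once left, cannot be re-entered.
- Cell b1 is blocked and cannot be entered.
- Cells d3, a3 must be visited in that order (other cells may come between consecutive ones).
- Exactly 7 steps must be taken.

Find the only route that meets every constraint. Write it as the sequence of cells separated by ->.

c3 -> d3 -> c2 -> b3 -> a3 -> b2 -> c1 -> d1

The waypoints must appear in the order d3, a3, with no cell reused.
Route from c3: right to d3, up-left to c2, down-left to b3, left to a3, 2× up-right (reaching c1), right to d1 — 7 moves in all.
Check: order respected (1 at step 1, 2 at step 4); 7 moves as required.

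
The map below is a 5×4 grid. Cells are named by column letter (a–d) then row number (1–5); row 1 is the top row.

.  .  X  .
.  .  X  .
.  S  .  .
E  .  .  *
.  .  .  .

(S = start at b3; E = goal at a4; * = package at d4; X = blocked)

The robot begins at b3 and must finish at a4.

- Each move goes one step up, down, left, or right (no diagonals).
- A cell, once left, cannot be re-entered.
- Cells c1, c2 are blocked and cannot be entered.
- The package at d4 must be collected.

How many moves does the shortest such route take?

6

Any route passes through d4 somewhere between b3 and a4. Summing Manhattan distances along the two legs (b3 → d4 → a4) gives a lower bound of 3 + 3 = 6 moves.
A route of 6 moves achieves this: b3 → c3 → d3 → d4 → c4 → b4 → a4.
Since 6 matches the lower bound, it is optimal.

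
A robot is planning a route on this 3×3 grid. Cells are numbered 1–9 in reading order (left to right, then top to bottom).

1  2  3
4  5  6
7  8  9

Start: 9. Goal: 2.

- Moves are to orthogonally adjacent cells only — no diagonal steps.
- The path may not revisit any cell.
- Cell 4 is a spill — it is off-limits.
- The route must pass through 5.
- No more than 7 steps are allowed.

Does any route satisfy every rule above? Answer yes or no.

One route that works: 9 → 6 → 5 → 2.

yes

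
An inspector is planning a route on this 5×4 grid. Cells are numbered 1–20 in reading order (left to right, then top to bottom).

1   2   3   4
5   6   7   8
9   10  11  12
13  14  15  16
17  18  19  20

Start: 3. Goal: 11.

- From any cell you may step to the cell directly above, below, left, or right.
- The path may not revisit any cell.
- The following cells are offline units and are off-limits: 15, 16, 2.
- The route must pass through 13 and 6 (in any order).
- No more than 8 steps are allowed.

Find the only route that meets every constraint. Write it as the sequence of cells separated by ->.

3 -> 7 -> 6 -> 5 -> 9 -> 13 -> 14 -> 10 -> 11

The budget equals the shortest possible length, so every move has to be on a shortest route through the required cells.
Route from 3: down 1 to 7, left 2 to 5, down 2 to 13, right 1 to 14, up 1 to 10, right 1 to 11 — 8 moves in all.
Check: all required cells visited; 8 ≤ 8 moves.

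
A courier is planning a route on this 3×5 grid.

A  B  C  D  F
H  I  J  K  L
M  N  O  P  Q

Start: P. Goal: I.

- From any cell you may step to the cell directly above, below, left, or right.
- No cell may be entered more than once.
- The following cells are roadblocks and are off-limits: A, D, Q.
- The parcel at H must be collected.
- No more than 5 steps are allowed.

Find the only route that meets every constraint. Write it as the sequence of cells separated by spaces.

The budget equals the shortest possible length, so every move has to be on a shortest route through the required cells.
Route from P: left 3 to M, up 1 to H, right 1 to I — 5 moves in all.
Check: all required cells visited; 5 ≤ 5 moves.

P O N M H I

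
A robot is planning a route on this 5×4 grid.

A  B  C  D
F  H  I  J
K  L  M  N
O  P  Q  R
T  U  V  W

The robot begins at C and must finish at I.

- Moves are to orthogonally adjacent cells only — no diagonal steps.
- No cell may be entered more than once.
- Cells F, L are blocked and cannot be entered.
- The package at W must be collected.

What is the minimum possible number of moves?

Any route passes through W somewhere between C and I. Summing Manhattan distances along the two legs (C → W → I) gives a lower bound of 5 + 4 = 9 moves.
A route of 9 moves achieves this: C → D → J → N → R → W → V → Q → M → I.
Since 9 matches the lower bound, it is optimal.

9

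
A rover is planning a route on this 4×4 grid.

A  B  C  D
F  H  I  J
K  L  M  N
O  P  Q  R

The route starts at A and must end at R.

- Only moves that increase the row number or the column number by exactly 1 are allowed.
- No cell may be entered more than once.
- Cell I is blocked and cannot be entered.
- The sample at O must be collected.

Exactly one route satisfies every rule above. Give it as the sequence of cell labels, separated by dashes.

A - F - K - O - P - Q - R

Moves only go right or down, so the column and row indices never decrease.
Route from A: down 3 to O, right 3 to R — 6 moves in all.
Check: all required cells visited.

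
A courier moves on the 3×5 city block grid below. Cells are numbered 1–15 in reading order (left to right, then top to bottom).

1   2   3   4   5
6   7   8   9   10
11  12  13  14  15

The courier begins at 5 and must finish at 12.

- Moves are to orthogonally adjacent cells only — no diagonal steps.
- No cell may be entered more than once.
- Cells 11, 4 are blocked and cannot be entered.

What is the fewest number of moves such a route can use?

The Manhattan distance from 5 to 12 is |1−3| + |5−2| = 5, so at least 5 moves are needed.
A route of 5 moves achieves this: 5 → 10 → 15 → 14 → 13 → 12.
Since 5 matches the lower bound, it is optimal.

5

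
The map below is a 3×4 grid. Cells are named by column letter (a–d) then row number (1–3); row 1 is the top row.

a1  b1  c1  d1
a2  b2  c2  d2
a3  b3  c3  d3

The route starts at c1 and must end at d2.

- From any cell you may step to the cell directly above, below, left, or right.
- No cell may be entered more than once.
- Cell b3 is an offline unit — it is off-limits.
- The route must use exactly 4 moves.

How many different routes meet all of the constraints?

2

Need simple routes of exactly 4 moves from c1 to d2 (Manhattan distance 2, so 1 moves are spent on a detour and 1 undoing it).
Enumerating: c1 c2 c3 d3 d2 | c1 b1 b2 c2 d2.
That gives 2 routes.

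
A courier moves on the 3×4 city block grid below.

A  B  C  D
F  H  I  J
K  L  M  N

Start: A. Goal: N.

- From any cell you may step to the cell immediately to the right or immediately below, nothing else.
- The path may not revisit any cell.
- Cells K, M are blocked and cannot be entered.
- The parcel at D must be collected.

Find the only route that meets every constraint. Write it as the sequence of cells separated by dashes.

A - B - C - D - J - N

Moves only go right or down, so the column and row indices never decrease.
Route from A: right 3 to D, down 2 to N — 5 moves in all.
Check: all required cells visited.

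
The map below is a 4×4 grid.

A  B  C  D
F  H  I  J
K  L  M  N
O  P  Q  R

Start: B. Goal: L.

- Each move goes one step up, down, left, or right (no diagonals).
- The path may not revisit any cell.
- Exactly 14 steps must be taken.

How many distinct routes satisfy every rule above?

10

Need simple routes of exactly 14 moves from B to L (Manhattan distance 2, so 6 moves are spent on a detour and 6 undoing it).
Branch systematically from the start, pruning whenever the remaining move budget drops below the Manhattan distance to L or differs from it in parity. Grouping the completions by first move — via H: 1; via A: 5; via C: 4 — and summing: 1 + 5 + 4 = 10.
That gives 10 routes.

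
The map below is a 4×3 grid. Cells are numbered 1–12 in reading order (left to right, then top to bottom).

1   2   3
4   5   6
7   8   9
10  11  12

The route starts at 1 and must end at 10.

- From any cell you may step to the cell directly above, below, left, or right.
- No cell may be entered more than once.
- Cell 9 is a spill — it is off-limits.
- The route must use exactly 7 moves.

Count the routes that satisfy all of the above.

Need simple routes of exactly 7 moves from 1 to 10 (Manhattan distance 3, so 2 moves are spent on a detour and 2 undoing it).
Enumerating: 1 2 5 4 7 8 11 10 | 1 2 3 6 5 8 11 10 | 1 2 3 6 5 8 7 10 | 1 2 3 6 5 4 7 10.
That gives 4 routes.

4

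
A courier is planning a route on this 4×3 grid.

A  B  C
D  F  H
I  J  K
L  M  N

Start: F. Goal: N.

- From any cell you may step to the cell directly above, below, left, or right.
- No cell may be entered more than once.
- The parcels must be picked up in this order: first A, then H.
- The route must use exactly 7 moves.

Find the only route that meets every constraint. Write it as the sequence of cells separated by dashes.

F - D - A - B - C - H - K - N

The waypoints must appear in the order A, H, with no cell reused.
Route from F: left to D, up to A, 2× right (reaching C), 3× down (reaching N) — 7 moves in all.
Check: order respected (A at step 2, H at step 5); 7 moves as required.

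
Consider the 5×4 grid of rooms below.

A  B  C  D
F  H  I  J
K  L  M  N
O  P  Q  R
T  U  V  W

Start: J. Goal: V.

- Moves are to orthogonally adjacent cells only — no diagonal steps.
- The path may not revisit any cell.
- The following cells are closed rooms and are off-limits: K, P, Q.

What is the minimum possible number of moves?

The Manhattan distance from J to V is |2−5| + |4−3| = 4, so at least 4 moves are needed.
A route of 4 moves achieves this: J → N → R → W → V.
Since 4 matches the lower bound, it is optimal.

4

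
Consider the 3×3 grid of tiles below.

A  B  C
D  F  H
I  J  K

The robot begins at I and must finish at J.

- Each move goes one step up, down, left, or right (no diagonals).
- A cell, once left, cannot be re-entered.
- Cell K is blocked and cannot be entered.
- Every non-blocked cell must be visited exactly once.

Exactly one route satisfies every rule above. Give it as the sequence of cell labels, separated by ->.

I -> D -> A -> B -> C -> H -> F -> J

Need to visit all 8 open cells exactly once, starting at I and ending at J.
Route from I: up 2 to A, right 2 to C, down 1 to H, left 1 to F, down 1 to J — 7 moves in all.
Check: all 8 open cells covered.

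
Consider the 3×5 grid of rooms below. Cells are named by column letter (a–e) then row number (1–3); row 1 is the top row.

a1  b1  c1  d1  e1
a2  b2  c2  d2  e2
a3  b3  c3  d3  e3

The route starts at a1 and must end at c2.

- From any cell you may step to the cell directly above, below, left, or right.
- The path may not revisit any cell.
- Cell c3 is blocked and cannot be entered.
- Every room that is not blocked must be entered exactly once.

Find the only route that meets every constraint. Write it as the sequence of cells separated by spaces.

a1 a2 a3 b3 b2 b1 c1 d1 e1 e2 e3 d3 d2 c2

Need to visit all 14 open cells exactly once, starting at a1 and ending at c2.
Cell e1 has only two open neighbours (e2 and d1), so the path must pass straight through it: one of those is the cell it's entered from and the other is where it exits.
Route from a1: down 2 to a3, right 1 to b3, up 2 to b1, right 3 to e1, down 2 to e3, left 1 to d3, up 1 to d2, left 1 to c2 — 13 moves in all.
Check: all 14 open cells covered.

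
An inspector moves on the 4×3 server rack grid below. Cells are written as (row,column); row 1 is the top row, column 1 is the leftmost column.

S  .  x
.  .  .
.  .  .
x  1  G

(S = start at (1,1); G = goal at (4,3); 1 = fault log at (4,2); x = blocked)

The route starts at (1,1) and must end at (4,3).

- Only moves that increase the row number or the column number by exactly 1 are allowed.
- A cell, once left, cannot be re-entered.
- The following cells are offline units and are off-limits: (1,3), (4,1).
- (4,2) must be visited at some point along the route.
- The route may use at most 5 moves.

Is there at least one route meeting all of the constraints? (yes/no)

yes

One route that works: (1,1) → (2,1) → (3,1) → (3,2) → (4,2) → (4,3).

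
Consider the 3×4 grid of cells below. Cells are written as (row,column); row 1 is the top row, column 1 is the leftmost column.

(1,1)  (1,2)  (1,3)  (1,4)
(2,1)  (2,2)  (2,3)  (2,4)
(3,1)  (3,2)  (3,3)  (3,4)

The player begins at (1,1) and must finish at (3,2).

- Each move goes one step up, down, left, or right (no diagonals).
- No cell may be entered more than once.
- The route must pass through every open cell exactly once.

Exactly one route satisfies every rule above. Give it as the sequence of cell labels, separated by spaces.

(1,1) (1,2) (1,3) (1,4) (2,4) (3,4) (3,3) (2,3) (2,2) (2,1) (3,1) (3,2)

Need to visit all 12 open cells exactly once, starting at (1,1) and ending at (3,2).
Cell (3,4) has only two open neighbours ((2,4) and (3,3)), so the path must pass straight through it: one of those is the cell it's entered from and the other is where it exits.
Route from (1,1): right 3 to (1,4), down 2 to (3,4), left 1 to (3,3), up 1 to (2,3), left 2 to (2,1), down 1 to (3,1), right 1 to (3,2) — 11 moves in all.
Check: all 12 open cells covered.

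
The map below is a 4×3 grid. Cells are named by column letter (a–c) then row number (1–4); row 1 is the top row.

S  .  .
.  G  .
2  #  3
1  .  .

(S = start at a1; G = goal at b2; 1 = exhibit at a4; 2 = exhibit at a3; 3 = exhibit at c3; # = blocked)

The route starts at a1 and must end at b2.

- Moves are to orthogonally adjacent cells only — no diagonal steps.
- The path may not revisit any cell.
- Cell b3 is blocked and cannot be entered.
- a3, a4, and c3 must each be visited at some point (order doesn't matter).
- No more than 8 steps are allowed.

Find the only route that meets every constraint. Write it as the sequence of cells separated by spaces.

Any route must reach a3, a4, and c3 and still end at b2 within 8 moves, so the order of the required stops is forced.
Route from a1: down 3 to a4, right 2 to c4, up 2 to c2, left 1 to b2 — 8 moves in all.
Check: all required cells visited; 8 ≤ 8 moves.

a1 a2 a3 a4 b4 c4 c3 c2 b2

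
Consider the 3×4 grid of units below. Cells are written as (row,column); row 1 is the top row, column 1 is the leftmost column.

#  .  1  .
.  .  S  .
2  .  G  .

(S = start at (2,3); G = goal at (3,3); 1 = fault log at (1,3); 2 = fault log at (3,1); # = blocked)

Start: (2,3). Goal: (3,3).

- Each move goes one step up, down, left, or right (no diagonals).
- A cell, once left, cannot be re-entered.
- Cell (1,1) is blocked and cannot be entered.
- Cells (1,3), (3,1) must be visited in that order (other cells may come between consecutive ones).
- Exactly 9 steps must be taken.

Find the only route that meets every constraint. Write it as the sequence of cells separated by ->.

(2,3) -> (2,4) -> (1,4) -> (1,3) -> (1,2) -> (2,2) -> (2,1) -> (3,1) -> (3,2) -> (3,3)

The waypoints must appear in the order (1,3), (3,1), with no cell reused.
Route from (2,3): right to (2,4), up to (1,4), 2× left (reaching (1,2)), down to (2,2), left to (2,1), down to (3,1), 2× right (reaching (3,3)) — 9 moves in all.
Check: order respected (1 at step 3, 2 at step 7); 9 moves as required.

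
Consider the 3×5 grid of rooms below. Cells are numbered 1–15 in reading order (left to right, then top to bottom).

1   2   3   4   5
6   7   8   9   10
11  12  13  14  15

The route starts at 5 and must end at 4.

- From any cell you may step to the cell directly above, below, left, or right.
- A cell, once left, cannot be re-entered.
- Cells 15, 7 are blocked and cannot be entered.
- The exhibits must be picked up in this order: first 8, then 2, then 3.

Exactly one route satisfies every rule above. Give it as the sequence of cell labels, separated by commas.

5, 10, 9, 8, 13, 12, 11, 6, 1, 2, 3, 4

The waypoints must appear in the order 8, 2, 3, with no cell reused.
Route from 5: down to 10, 2× left (reaching 8), down to 13, 2× left (reaching 11), 2× up (reaching 1), 3× right (reaching 4) — 11 moves in all.
Check: order respected (8 at step 3, 2 at step 9, 3 at step 10).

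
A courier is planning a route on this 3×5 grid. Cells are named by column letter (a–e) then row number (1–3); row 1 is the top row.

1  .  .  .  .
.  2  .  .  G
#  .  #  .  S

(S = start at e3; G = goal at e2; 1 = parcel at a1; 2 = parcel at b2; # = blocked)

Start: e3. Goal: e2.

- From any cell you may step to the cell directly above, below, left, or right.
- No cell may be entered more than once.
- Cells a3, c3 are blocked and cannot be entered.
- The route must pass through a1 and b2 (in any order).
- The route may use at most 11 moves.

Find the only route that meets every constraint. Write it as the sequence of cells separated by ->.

e3 -> d3 -> d2 -> c2 -> b2 -> a2 -> a1 -> b1 -> c1 -> d1 -> e1 -> e2

Any route must reach a1 and b2 and still end at e2 within 11 moves, so the order of the required stops is forced.
Route from e3: left 1 to d3, up 1 to d2, left 3 to a2, up 1 to a1, right 4 to e1, down 1 to e2 — 11 moves in all.
Check: all required cells visited; 11 ≤ 11 moves.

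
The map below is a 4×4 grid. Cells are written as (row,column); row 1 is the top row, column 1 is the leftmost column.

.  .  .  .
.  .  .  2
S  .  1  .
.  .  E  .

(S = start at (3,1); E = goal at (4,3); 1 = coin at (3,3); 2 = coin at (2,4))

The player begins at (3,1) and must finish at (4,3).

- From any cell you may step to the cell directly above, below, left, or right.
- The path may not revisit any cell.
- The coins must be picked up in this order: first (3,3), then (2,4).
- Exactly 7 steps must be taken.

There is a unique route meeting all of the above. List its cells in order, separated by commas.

(3,1), (3,2), (3,3), (2,3), (2,4), (3,4), (4,4), (4,3)

The waypoints must appear in the order (3,3), (2,4), with no cell reused.
Route from (3,1): right 2 to (3,3), up 1 to (2,3), right 1 to (2,4), down 2 to (4,4), left 1 to (4,3) — 7 moves in all.
Check: order respected (1 at step 2, 2 at step 4); 7 moves as required.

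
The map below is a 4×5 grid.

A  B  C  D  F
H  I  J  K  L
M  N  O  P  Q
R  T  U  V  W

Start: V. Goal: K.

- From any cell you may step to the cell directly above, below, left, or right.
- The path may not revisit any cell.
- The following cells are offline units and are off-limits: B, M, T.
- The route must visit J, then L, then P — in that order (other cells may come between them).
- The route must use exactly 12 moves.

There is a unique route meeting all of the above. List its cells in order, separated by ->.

The waypoints must appear in the order J, L, P, with no cell reused.
Route from V: left to U, up to O, left to N, up to I, right to J, up to C, 2× right (reaching F), 2× down (reaching Q), left to P, up to K — 12 moves in all.
Check: order respected (J at step 5, L at step 9, P at step 11); 12 moves as required.

V -> U -> O -> N -> I -> J -> C -> D -> F -> L -> Q -> P -> K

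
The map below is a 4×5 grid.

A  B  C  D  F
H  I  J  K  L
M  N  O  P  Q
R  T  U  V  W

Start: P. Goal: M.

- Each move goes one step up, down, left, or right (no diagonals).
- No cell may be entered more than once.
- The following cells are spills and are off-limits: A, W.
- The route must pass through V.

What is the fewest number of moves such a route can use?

Any route passes through V somewhere between P and M. Summing Manhattan distances along the two legs (P → V → M) gives a lower bound of 1 + 4 = 5 moves.
A route of 5 moves achieves this: P → V → U → O → N → M.
Since 5 matches the lower bound, it is optimal.

5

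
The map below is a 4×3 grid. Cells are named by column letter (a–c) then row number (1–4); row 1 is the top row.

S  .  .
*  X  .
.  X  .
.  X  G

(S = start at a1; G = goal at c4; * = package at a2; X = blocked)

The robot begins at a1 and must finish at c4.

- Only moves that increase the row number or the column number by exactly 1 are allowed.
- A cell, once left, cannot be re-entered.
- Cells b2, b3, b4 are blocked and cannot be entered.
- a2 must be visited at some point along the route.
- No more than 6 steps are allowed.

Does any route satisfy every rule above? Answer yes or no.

Every right/down route from a2 to c4 runs into a blocked cell, so that leg cannot be completed.

no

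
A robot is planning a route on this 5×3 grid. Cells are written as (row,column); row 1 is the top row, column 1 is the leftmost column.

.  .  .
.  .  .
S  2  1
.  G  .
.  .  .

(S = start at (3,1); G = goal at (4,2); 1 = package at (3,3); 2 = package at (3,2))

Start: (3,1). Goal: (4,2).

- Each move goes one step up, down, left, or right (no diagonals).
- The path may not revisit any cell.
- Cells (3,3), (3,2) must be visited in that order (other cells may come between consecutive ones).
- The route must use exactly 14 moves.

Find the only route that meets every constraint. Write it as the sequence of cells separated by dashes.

The waypoints must appear in the order (3,3), (3,2), with no cell reused.
Route from (3,1): down 2 to (5,1), right 2 to (5,3), up 4 to (1,3), left 2 to (1,1), down 1 to (2,1), right 1 to (2,2), down 2 to (4,2) — 14 moves in all.
Check: order respected (1 at step 6, 2 at step 13); 14 moves as required.

(3,1) - (4,1) - (5,1) - (5,2) - (5,3) - (4,3) - (3,3) - (2,3) - (1,3) - (1,2) - (1,1) - (2,1) - (2,2) - (3,2) - (4,2)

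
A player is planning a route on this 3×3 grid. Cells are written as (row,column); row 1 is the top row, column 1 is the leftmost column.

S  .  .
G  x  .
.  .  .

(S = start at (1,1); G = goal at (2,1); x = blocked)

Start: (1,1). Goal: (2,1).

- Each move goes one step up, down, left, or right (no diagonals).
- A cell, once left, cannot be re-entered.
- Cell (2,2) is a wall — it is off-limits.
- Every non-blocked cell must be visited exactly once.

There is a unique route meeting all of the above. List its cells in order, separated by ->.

(1,1) -> (1,2) -> (1,3) -> (2,3) -> (3,3) -> (3,2) -> (3,1) -> (2,1)

Need to visit all 8 open cells exactly once, starting at (1,1) and ending at (2,1).
Route from (1,1): right 2 to (1,3), down 2 to (3,3), left 2 to (3,1), up 1 to (2,1) — 7 moves in all.
Check: all 8 open cells covered.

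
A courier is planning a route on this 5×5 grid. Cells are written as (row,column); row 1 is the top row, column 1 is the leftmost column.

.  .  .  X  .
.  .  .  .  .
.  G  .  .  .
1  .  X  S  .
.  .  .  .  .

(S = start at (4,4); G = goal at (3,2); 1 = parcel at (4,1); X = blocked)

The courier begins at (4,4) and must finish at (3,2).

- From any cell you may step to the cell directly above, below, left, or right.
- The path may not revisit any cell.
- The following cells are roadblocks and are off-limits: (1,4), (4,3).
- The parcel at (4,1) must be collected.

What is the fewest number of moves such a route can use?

7

Any route passes through (4,1) somewhere between (4,4) and (3,2). Summing Manhattan distances along the two legs ((4,4) → (4,1) → (3,2)) gives a lower bound of 3 + 2 = 5 moves.
That bound ignores the blocked cells. Measuring each leg by the fewest moves that actually steer around them ((4,4)→(4,1): 5; (4,1)→(3,2): 2) raises the lower bound to 7.
A route of 7 moves exists: (4,4) → (5,4) → (5,3) → (5,2) → (4,2) → (4,1) → (3,1) → (3,2).
Since 7 matches that lower bound, it is optimal.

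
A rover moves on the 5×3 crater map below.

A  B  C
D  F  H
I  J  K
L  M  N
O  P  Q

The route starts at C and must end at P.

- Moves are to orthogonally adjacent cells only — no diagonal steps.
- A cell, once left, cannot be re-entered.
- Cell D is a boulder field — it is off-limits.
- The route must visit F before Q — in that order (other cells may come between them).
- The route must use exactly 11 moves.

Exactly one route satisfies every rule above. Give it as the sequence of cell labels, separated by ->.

C -> B -> F -> H -> K -> J -> I -> L -> M -> N -> Q -> P

The waypoints must appear in the order F, Q, with no cell reused.
Route from C: left to B, down to F, right to H, down to K, 2× left (reaching I), down to L, 2× right (reaching N), down to Q, left to P — 11 moves in all.
Check: order respected (F at step 2, Q at step 10); 11 moves as required.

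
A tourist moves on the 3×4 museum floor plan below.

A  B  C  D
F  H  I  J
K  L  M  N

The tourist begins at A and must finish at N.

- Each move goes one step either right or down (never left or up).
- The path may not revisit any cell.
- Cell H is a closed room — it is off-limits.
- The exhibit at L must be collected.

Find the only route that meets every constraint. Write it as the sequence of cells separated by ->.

Moves only go right or down, so the column and row indices never decrease.
Route from A: 2× down (reaching K), 3× right (reaching N) — 5 moves in all.
Check: all required cells visited.

A -> F -> K -> L -> M -> N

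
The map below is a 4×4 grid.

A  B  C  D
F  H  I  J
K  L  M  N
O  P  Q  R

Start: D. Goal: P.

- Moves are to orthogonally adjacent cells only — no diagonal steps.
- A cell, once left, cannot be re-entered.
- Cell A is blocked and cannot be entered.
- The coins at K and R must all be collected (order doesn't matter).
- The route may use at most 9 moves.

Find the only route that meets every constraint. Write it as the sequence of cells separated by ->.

D -> J -> N -> R -> Q -> M -> L -> K -> O -> P

Any route must reach K and R and still end at P within 9 moves, so the order of the required stops is forced.
Route from D: down 3 to R, left 1 to Q, up 1 to M, left 2 to K, down 1 to O, right 1 to P — 9 moves in all.
Check: all required cells visited; 9 ≤ 9 moves.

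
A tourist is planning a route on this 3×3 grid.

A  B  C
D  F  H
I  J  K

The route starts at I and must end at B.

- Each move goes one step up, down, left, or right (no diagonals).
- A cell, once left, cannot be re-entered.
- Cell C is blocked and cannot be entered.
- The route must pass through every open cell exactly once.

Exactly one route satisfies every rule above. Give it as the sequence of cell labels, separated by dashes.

I - J - K - H - F - D - A - B

Need to visit all 8 open cells exactly once, starting at I and ending at B.
Cell H has only two open neighbours (K and F), so the path must pass straight through it: one of those is the cell it's entered from and the other is where it exits.
Route from I: right 2 to K, up 1 to H, left 2 to D, up 1 to A, right 1 to B — 7 moves in all.
Check: all 8 open cells covered.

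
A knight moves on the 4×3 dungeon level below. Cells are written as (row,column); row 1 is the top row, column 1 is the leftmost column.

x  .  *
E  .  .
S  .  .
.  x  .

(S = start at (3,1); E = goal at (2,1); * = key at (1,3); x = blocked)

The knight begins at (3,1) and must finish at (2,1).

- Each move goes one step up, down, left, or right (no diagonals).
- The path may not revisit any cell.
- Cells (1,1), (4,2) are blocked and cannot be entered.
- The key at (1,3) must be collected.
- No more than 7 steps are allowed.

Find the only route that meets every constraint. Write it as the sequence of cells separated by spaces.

(3,1) (3,2) (3,3) (2,3) (1,3) (1,2) (2,2) (2,1)

Any route must reach (1,3) and still end at (2,1) within 7 moves, so the order of the required stops is forced.
Route from (3,1): 2× right (reaching (3,3)), 2× up (reaching (1,3)), left to (1,2), down to (2,2), left to (2,1) — 7 moves in all.
Check: all required cells visited; 7 ≤ 7 moves.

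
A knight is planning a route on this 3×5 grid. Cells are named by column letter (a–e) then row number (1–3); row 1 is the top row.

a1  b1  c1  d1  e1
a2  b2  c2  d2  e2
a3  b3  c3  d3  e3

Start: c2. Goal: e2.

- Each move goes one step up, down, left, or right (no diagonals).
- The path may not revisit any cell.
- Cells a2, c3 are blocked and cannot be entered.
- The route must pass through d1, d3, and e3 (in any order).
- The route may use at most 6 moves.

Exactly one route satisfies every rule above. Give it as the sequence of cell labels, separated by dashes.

c2 - c1 - d1 - d2 - d3 - e3 - e2

Any route must reach d1, d3, and e3 and still end at e2 within 6 moves, so the order of the required stops is forced.
Route from c2: up to c1, right to d1, 2× down (reaching d3), right to e3, up to e2 — 6 moves in all.
Check: all required cells visited; 6 ≤ 6 moves.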